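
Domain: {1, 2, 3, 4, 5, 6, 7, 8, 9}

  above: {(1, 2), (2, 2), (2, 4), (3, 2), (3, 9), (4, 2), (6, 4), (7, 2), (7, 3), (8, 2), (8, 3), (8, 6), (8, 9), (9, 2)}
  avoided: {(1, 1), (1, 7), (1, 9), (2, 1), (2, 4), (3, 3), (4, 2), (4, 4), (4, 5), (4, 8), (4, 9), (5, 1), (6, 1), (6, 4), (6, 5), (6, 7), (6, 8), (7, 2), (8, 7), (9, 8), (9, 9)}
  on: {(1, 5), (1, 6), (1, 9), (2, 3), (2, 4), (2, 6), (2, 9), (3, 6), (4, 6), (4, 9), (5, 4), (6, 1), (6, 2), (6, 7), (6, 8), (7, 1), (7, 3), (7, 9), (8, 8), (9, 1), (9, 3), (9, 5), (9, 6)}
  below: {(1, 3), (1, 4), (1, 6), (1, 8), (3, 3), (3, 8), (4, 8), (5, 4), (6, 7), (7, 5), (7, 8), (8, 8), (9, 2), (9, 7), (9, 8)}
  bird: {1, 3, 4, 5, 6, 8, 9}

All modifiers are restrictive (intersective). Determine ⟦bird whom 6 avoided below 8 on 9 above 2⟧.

{1, 4}

⟦whom 6 avoided⟧ = {x : ⟨6, x⟩ ∈ ⟦avoided⟧} = {1, 4, 5, 7, 8}
⟦below 8⟧ = {x : ⟨x, 8⟩ ∈ ⟦below⟧} = {1, 3, 4, 7, 8, 9}
⟦on 9⟧ = {x : ⟨x, 9⟩ ∈ ⟦on⟧} = {1, 2, 4, 7}
⟦above 2⟧ = {x : ⟨x, 2⟩ ∈ ⟦above⟧} = {1, 2, 3, 4, 7, 8, 9}
⟦bird⟧ = {1, 3, 4, 5, 6, 8, 9}
… ∩ ⟦whom 6 avoided⟧ = {1, 3, 4, 5, 6, 8, 9} ∩ {1, 4, 5, 7, 8} = {1, 4, 5, 8}
… ∩ ⟦below 8⟧ = {1, 4, 5, 8} ∩ {1, 3, 4, 7, 8, 9} = {1, 4, 8}
… ∩ ⟦on 9⟧ = {1, 4, 8} ∩ {1, 2, 4, 7} = {1, 4}
… ∩ ⟦above 2⟧ = {1, 4} ∩ {1, 2, 3, 4, 7, 8, 9} = {1, 4}
So ⟦bird whom 6 avoided below 8 on 9 above 2⟧ = {1, 4}.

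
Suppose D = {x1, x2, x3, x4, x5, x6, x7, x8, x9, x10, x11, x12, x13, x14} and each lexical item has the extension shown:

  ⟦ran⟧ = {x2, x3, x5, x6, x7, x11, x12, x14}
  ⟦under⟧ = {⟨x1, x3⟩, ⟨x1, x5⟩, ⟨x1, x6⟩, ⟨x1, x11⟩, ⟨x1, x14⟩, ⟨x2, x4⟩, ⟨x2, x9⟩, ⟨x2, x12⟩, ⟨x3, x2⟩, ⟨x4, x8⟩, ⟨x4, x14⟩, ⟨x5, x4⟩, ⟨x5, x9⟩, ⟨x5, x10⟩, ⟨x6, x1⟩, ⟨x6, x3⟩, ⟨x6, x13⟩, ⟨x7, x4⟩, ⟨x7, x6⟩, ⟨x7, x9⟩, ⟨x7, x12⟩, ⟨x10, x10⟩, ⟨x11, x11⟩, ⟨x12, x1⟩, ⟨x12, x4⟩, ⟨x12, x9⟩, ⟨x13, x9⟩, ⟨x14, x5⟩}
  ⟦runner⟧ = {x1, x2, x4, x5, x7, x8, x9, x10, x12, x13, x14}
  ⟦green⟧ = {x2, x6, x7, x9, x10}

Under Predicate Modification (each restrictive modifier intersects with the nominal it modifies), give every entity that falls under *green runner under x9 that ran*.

{x2, x7}

⟦under x9⟧ = {x : ⟨x, x9⟩ ∈ ⟦under⟧} = {x2, x5, x7, x12, x13}
⟦that ran⟧ = ⟦ran⟧ = {x2, x3, x5, x6, x7, x11, x12, x14}
⟦runner⟧ = {x1, x2, x4, x5, x7, x8, x9, x10, x12, x13, x14}
… ∩ ⟦under x9⟧ = {x1, x2, x4, x5, x7, x8, x9, x10, x12, x13, x14} ∩ {x2, x5, x7, x12, x13} = {x2, x5, x7, x12, x13}
… ∩ ⟦that ran⟧ = {x2, x5, x7, x12, x13} ∩ {x2, x3, x5, x6, x7, x11, x12, x14} = {x2, x5, x7, x12}
… ∩ ⟦green⟧ = {x2, x5, x7, x12} ∩ {x2, x6, x7, x9, x10} = {x2, x7}
So ⟦green runner under x9 that ran⟧ = {x2, x7}.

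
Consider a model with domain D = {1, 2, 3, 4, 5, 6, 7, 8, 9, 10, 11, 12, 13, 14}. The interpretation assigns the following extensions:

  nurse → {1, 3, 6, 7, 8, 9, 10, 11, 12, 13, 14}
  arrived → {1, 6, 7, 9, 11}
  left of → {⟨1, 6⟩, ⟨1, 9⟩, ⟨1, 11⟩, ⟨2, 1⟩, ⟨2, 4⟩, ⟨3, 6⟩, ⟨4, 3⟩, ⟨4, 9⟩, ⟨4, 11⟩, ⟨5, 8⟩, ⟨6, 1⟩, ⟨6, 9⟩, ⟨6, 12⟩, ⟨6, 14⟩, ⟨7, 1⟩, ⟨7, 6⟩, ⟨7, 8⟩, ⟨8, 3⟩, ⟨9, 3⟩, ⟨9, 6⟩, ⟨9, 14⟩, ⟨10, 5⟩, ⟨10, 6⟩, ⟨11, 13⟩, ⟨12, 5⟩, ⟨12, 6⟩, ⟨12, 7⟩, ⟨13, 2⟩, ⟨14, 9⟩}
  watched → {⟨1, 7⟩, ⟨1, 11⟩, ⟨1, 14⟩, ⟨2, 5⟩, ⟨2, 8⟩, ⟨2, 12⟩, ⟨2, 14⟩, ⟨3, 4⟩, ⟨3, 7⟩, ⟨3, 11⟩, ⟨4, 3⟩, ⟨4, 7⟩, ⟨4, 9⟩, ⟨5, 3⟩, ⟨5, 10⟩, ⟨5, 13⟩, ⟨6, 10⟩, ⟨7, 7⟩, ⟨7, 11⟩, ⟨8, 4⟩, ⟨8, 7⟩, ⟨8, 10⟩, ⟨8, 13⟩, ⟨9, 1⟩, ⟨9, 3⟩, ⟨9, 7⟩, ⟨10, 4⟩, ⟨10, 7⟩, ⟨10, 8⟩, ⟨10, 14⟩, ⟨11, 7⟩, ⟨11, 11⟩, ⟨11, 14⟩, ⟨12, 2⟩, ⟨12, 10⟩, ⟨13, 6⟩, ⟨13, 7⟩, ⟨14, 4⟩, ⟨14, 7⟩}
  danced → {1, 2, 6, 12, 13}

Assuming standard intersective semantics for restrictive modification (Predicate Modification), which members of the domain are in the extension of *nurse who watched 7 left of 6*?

{1, 3, 7, 9, 10}

⟦who watched 7⟧ = {x : ⟨x, 7⟩ ∈ ⟦watched⟧} = {1, 3, 4, 7, 8, 9, 10, 11, 13, 14}
⟦left of 6⟧ = {x : ⟨x, 6⟩ ∈ ⟦left of⟧} = {1, 3, 7, 9, 10, 12}
⟦nurse⟧ = {1, 3, 6, 7, 8, 9, 10, 11, 12, 13, 14}
… ∩ ⟦who watched 7⟧ = {1, 3, 6, 7, 8, 9, 10, 11, 12, 13, 14} ∩ {1, 3, 4, 7, 8, 9, 10, 11, 13, 14} = {1, 3, 7, 8, 9, 10, 11, 13, 14}
… ∩ ⟦left of 6⟧ = {1, 3, 7, 8, 9, 10, 11, 13, 14} ∩ {1, 3, 7, 9, 10, 12} = {1, 3, 7, 9, 10}
So ⟦nurse who watched 7 left of 6⟧ = {1, 3, 7, 9, 10}.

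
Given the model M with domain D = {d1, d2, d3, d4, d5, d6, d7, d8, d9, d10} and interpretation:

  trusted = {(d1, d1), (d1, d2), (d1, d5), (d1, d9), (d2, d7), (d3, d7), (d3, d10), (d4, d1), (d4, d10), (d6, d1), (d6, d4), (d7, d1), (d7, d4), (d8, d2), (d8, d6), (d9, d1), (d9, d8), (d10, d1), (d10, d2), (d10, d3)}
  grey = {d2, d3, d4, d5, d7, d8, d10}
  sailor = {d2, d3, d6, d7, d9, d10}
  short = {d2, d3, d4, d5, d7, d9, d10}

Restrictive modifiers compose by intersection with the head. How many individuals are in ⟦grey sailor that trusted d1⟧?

⟦that trusted d1⟧ = {x : ⟨x, d1⟩ ∈ ⟦trusted⟧} = {d1, d4, d6, d7, d9, d10}
⟦sailor⟧ = {d2, d3, d6, d7, d9, d10}
… ∩ ⟦that trusted d1⟧ = {d2, d3, d6, d7, d9, d10} ∩ {d1, d4, d6, d7, d9, d10} = {d6, d7, d9, d10}
… ∩ ⟦grey⟧ = {d6, d7, d9, d10} ∩ {d2, d3, d4, d5, d7, d8, d10} = {d7, d10}
⟦grey sailor that trusted d1⟧ = {d7, d10}, so the cardinality is 2.

2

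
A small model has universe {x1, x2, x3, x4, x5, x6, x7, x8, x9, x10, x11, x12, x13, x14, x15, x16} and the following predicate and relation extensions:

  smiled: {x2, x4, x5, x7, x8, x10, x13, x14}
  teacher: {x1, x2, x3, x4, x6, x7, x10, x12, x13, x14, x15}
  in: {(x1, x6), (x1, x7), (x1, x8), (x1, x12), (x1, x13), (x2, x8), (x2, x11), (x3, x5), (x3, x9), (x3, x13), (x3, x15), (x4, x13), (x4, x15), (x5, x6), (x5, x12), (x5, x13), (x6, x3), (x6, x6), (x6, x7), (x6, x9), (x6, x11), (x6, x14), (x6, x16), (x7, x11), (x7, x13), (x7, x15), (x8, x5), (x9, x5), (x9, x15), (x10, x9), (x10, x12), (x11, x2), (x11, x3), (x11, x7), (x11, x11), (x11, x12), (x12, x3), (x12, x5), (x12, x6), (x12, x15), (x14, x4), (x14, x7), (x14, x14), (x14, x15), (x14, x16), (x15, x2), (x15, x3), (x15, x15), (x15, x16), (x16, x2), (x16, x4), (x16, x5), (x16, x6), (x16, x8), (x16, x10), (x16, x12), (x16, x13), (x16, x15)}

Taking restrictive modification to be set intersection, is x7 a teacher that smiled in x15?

⟦that smiled⟧ = ⟦smiled⟧ = {x2, x4, x5, x7, x8, x10, x13, x14}
⟦in x15⟧ = {x : ⟨x, x15⟩ ∈ ⟦in⟧} = {x3, x4, x7, x9, x12, x14, x15, x16}
⟦teacher⟧ = {x1, x2, x3, x4, x6, x7, x10, x12, x13, x14, x15}
… ∩ ⟦that smiled⟧ = {x1, x2, x3, x4, x6, x7, x10, x12, x13, x14, x15} ∩ {x2, x4, x5, x7, x8, x10, x13, x14} = {x2, x4, x7, x10, x13, x14}
… ∩ ⟦in x15⟧ = {x2, x4, x7, x10, x13, x14} ∩ {x3, x4, x7, x9, x12, x14, x15, x16} = {x4, x7, x14}
⟦teacher that smiled in x15⟧ = {x4, x7, x14}; x7 ∈ this set.

yes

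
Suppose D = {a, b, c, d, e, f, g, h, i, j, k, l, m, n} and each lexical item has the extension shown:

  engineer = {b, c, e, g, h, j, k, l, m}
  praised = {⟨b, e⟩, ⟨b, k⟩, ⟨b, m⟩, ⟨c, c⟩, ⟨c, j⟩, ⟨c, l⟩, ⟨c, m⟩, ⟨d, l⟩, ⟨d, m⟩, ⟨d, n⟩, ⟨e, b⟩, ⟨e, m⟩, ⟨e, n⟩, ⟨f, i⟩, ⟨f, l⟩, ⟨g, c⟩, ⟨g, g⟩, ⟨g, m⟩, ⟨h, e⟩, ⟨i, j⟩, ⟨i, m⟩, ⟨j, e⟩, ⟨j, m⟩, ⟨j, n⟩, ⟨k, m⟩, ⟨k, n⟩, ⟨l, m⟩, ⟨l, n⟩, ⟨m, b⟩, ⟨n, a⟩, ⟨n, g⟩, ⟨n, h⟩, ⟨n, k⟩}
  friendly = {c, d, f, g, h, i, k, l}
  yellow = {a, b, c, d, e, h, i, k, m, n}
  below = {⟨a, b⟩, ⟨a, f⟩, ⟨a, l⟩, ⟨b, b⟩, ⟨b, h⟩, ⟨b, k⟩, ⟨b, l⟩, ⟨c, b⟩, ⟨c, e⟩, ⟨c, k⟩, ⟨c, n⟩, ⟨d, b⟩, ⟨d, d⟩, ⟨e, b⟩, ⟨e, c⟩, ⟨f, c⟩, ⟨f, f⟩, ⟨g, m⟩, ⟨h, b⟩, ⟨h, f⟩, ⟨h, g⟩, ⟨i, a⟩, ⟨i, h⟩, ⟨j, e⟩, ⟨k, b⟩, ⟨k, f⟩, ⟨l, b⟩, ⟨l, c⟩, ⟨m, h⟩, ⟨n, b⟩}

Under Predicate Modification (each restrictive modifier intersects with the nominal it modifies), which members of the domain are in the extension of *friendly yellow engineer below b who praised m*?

{c, k}

⟦below b⟧ = {x : ⟨x, b⟩ ∈ ⟦below⟧} = {a, b, c, d, e, h, k, l, n}
⟦who praised m⟧ = {x : ⟨x, m⟩ ∈ ⟦praised⟧} = {b, c, d, e, g, i, j, k, l}
⟦engineer⟧ = {b, c, e, g, h, j, k, l, m}
… ∩ ⟦below b⟧ = {b, c, e, g, h, j, k, l, m} ∩ {a, b, c, d, e, h, k, l, n} = {b, c, e, h, k, l}
… ∩ ⟦who praised m⟧ = {b, c, e, h, k, l} ∩ {b, c, d, e, g, i, j, k, l} = {b, c, e, k, l}
… ∩ ⟦friendly⟧ = {b, c, e, k, l} ∩ {c, d, f, g, h, i, k, l} = {c, k, l}
… ∩ ⟦yellow⟧ = {c, k, l} ∩ {a, b, c, d, e, h, i, k, m, n} = {c, k}
So ⟦friendly yellow engineer below b who praised m⟧ = {c, k}.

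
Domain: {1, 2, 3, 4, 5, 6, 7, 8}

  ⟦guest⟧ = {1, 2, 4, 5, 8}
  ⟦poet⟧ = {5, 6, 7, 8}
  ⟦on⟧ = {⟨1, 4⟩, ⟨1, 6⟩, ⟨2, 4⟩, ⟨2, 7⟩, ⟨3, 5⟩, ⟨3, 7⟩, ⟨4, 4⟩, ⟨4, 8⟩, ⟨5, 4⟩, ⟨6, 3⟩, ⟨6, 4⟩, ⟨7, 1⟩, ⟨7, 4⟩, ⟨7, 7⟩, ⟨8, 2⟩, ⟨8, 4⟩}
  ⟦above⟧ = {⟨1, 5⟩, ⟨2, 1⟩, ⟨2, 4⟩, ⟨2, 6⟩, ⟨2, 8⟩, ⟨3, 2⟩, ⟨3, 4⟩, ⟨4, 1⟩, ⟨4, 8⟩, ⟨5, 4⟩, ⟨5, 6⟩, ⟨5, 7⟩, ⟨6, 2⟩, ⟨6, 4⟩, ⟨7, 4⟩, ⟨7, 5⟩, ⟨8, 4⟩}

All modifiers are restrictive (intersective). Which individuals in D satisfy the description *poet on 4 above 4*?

{5, 6, 7, 8}

⟦on 4⟧ = {x : ⟨x, 4⟩ ∈ ⟦on⟧} = {1, 2, 4, 5, 6, 7, 8}
⟦above 4⟧ = {x : ⟨x, 4⟩ ∈ ⟦above⟧} = {2, 3, 5, 6, 7, 8}
⟦poet⟧ = {5, 6, 7, 8}
… ∩ ⟦on 4⟧ = {5, 6, 7, 8} ∩ {1, 2, 4, 5, 6, 7, 8} = {5, 6, 7, 8}
… ∩ ⟦above 4⟧ = {5, 6, 7, 8} ∩ {2, 3, 5, 6, 7, 8} = {5, 6, 7, 8}
So ⟦poet on 4 above 4⟧ = {5, 6, 7, 8}.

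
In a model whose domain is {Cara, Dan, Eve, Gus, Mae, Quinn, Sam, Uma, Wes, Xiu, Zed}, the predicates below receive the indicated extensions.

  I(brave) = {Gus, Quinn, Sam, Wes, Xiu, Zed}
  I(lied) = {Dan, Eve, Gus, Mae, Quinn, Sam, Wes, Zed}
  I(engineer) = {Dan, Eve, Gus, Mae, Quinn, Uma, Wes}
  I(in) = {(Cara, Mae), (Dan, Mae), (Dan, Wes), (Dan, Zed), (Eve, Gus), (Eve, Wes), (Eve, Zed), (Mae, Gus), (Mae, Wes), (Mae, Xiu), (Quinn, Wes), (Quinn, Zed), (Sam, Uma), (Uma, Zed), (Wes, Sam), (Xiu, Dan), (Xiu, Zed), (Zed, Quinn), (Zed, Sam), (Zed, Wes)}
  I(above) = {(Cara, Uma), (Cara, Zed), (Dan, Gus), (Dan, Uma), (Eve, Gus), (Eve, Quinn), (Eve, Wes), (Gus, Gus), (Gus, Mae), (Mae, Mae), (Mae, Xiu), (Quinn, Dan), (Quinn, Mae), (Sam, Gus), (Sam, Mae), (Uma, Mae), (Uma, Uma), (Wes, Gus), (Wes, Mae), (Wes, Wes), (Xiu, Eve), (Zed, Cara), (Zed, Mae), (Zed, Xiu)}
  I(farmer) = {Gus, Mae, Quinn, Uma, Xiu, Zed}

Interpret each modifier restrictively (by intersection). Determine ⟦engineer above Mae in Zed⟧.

{Quinn, Uma}

⟦above Mae⟧ = {x : ⟨x, Mae⟩ ∈ ⟦above⟧} = {Gus, Mae, Quinn, Sam, Uma, Wes, Zed}
⟦in Zed⟧ = {x : ⟨x, Zed⟩ ∈ ⟦in⟧} = {Dan, Eve, Quinn, Uma, Xiu}
⟦engineer⟧ = {Dan, Eve, Gus, Mae, Quinn, Uma, Wes}
… ∩ ⟦above Mae⟧ = {Dan, Eve, Gus, Mae, Quinn, Uma, Wes} ∩ {Gus, Mae, Quinn, Sam, Uma, Wes, Zed} = {Gus, Mae, Quinn, Uma, Wes}
… ∩ ⟦in Zed⟧ = {Gus, Mae, Quinn, Uma, Wes} ∩ {Dan, Eve, Quinn, Uma, Xiu} = {Quinn, Uma}
So ⟦engineer above Mae in Zed⟧ = {Quinn, Uma}.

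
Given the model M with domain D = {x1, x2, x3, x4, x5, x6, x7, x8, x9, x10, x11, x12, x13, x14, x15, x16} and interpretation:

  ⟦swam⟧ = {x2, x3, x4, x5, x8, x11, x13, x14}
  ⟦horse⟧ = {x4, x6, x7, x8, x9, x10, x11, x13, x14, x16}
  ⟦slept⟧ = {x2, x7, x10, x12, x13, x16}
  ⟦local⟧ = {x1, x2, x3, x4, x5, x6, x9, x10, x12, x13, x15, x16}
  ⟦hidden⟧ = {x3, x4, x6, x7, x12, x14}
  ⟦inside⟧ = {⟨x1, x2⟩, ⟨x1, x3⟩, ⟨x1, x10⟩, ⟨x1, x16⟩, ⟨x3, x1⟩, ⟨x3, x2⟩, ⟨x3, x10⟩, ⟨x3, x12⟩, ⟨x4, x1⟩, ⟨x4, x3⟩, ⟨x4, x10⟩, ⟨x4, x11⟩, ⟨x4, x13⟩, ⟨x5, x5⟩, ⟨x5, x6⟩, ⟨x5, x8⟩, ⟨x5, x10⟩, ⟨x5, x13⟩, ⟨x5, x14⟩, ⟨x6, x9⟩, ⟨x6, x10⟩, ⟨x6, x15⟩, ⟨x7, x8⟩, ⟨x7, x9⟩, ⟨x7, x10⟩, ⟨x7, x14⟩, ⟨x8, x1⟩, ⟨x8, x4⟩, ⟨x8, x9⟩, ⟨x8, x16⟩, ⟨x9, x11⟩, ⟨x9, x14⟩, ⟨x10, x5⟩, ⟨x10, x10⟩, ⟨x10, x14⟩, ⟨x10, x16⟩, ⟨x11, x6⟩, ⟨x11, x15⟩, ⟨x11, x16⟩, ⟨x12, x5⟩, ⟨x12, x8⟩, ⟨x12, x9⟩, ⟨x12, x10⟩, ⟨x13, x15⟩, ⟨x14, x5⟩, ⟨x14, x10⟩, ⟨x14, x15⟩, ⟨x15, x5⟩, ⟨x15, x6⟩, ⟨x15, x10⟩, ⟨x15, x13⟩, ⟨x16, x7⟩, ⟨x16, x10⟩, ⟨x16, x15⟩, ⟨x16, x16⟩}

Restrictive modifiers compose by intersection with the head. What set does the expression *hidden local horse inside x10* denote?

⟦inside x10⟧ = {x : ⟨x, x10⟩ ∈ ⟦inside⟧} = {x1, x3, x4, x5, x6, x7, x10, x12, x14, x15, x16}
⟦horse⟧ = {x4, x6, x7, x8, x9, x10, x11, x13, x14, x16}
… ∩ ⟦inside x10⟧ = {x4, x6, x7, x8, x9, x10, x11, x13, x14, x16} ∩ {x1, x3, x4, x5, x6, x7, x10, x12, x14, x15, x16} = {x4, x6, x7, x10, x14, x16}
… ∩ ⟦hidden⟧ = {x4, x6, x7, x10, x14, x16} ∩ {x3, x4, x6, x7, x12, x14} = {x4, x6, x7, x14}
… ∩ ⟦local⟧ = {x4, x6, x7, x14} ∩ {x1, x2, x3, x4, x5, x6, x9, x10, x12, x13, x15, x16} = {x4, x6}
So ⟦hidden local horse inside x10⟧ = {x4, x6}.

{x4, x6}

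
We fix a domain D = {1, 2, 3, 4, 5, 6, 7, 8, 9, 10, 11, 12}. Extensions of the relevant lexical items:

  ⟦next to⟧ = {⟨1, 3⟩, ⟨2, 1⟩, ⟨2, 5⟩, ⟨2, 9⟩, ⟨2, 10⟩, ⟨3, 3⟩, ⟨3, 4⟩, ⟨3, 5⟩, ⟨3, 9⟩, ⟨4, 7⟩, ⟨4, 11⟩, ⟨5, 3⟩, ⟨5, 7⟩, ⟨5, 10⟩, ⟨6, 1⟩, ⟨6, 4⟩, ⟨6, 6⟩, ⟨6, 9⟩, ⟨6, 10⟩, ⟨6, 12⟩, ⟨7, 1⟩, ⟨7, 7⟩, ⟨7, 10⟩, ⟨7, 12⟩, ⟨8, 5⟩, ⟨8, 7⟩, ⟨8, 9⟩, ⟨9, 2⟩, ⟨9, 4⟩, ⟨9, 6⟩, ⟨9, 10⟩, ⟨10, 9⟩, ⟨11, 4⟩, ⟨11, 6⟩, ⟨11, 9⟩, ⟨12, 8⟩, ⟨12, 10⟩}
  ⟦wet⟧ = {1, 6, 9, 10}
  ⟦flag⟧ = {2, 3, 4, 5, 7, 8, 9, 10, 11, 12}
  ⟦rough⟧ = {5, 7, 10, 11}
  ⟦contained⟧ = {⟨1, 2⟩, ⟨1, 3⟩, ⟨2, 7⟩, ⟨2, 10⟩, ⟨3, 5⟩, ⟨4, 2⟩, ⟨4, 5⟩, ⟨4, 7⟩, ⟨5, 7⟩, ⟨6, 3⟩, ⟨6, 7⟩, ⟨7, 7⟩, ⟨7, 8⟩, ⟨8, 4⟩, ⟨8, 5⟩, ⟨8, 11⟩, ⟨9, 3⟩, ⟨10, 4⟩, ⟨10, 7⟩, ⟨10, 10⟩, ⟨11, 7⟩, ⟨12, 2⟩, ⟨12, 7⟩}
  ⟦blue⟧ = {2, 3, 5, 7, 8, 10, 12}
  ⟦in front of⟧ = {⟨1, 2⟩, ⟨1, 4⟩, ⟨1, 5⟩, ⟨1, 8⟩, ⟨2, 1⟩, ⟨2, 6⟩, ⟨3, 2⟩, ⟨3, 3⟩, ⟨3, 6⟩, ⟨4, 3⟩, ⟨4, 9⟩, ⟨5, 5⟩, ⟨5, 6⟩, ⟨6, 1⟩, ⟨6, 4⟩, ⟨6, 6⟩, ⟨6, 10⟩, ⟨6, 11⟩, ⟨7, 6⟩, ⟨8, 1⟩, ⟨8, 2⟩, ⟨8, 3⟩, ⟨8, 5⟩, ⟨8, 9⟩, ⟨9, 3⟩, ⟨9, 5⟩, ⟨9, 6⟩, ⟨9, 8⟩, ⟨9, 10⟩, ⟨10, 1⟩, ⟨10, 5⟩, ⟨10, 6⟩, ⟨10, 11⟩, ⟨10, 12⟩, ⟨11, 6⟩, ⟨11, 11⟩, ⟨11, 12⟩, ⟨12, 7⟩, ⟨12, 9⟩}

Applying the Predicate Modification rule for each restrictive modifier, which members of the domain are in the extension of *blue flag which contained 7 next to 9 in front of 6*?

{2, 10}

⟦which contained 7⟧ = {x : ⟨x, 7⟩ ∈ ⟦contained⟧} = {2, 4, 5, 6, 7, 10, 11, 12}
⟦next to 9⟧ = {x : ⟨x, 9⟩ ∈ ⟦next to⟧} = {2, 3, 6, 8, 10, 11}
⟦in front of 6⟧ = {x : ⟨x, 6⟩ ∈ ⟦in front of⟧} = {2, 3, 5, 6, 7, 9, 10, 11}
⟦flag⟧ = {2, 3, 4, 5, 7, 8, 9, 10, 11, 12}
… ∩ ⟦which contained 7⟧ = {2, 3, 4, 5, 7, 8, 9, 10, 11, 12} ∩ {2, 4, 5, 6, 7, 10, 11, 12} = {2, 4, 5, 7, 10, 11, 12}
… ∩ ⟦next to 9⟧ = {2, 4, 5, 7, 10, 11, 12} ∩ {2, 3, 6, 8, 10, 11} = {2, 10, 11}
… ∩ ⟦in front of 6⟧ = {2, 10, 11} ∩ {2, 3, 5, 6, 7, 9, 10, 11} = {2, 10, 11}
… ∩ ⟦blue⟧ = {2, 10, 11} ∩ {2, 3, 5, 7, 8, 10, 12} = {2, 10}
So ⟦blue flag which contained 7 next to 9 in front of 6⟧ = {2, 10}.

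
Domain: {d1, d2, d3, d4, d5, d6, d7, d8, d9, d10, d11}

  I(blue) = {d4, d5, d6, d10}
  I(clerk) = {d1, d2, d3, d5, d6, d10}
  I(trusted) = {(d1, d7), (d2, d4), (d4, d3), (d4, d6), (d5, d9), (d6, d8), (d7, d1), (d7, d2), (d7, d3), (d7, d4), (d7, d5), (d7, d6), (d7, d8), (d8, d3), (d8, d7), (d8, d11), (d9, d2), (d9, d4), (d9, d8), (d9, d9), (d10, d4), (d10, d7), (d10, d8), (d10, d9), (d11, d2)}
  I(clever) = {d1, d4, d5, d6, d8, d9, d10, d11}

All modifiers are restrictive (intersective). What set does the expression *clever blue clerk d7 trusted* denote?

{d5, d6}

⟦d7 trusted⟧ = {x : ⟨d7, x⟩ ∈ ⟦trusted⟧} = {d1, d2, d3, d4, d5, d6, d8}
⟦clerk⟧ = {d1, d2, d3, d5, d6, d10}
… ∩ ⟦d7 trusted⟧ = {d1, d2, d3, d5, d6, d10} ∩ {d1, d2, d3, d4, d5, d6, d8} = {d1, d2, d3, d5, d6}
… ∩ ⟦clever⟧ = {d1, d2, d3, d5, d6} ∩ {d1, d4, d5, d6, d8, d9, d10, d11} = {d1, d5, d6}
… ∩ ⟦blue⟧ = {d1, d5, d6} ∩ {d4, d5, d6, d10} = {d5, d6}
So ⟦clever blue clerk d7 trusted⟧ = {d5, d6}.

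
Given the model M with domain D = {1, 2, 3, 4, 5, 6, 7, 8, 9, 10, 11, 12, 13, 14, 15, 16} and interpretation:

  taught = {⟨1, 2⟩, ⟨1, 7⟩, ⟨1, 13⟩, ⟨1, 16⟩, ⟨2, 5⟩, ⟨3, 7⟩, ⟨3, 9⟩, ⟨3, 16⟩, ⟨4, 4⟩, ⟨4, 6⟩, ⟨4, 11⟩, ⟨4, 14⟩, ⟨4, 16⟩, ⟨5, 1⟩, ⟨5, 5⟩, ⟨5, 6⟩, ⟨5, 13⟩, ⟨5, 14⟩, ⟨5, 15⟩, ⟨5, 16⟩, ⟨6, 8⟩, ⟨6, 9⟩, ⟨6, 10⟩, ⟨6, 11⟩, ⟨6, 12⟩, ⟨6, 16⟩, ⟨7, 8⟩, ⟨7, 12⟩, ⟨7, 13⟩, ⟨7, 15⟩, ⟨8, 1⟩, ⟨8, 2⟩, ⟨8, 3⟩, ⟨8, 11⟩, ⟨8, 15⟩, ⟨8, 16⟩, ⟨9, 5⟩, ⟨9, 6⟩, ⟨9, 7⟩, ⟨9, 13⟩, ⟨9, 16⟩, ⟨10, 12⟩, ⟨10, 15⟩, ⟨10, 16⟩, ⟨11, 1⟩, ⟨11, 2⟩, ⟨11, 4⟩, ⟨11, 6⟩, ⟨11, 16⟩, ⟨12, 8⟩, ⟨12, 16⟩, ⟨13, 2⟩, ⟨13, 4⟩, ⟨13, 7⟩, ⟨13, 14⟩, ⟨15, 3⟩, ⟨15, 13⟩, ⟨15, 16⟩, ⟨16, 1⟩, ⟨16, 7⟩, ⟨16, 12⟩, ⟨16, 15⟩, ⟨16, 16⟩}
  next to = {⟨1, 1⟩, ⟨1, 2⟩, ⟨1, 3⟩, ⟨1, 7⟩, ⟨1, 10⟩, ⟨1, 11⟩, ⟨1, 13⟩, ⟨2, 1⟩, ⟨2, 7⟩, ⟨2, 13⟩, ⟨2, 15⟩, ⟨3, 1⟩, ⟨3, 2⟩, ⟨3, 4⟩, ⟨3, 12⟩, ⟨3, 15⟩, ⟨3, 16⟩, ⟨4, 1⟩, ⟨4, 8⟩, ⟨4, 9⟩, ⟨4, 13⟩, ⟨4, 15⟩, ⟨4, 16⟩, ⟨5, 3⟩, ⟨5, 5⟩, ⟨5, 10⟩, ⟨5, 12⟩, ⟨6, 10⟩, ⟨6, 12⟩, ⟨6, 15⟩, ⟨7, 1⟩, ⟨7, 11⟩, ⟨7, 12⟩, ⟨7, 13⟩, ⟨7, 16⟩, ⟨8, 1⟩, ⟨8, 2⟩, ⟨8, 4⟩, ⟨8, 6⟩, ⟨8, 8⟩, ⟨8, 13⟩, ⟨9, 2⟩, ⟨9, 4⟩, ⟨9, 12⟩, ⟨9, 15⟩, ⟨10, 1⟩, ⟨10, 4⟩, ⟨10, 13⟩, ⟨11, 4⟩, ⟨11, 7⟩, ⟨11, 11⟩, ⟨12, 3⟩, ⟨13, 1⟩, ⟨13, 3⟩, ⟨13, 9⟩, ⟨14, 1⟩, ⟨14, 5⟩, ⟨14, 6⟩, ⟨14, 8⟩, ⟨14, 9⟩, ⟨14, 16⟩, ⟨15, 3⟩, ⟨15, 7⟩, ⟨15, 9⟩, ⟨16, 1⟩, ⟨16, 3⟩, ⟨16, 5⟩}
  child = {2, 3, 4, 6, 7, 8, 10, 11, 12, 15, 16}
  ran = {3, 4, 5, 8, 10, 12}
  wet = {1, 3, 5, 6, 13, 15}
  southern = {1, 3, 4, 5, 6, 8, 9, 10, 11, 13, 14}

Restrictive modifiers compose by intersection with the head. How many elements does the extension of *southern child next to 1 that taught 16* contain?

4

⟦next to 1⟧ = {x : ⟨x, 1⟩ ∈ ⟦next to⟧} = {1, 2, 3, 4, 7, 8, 10, 13, 14, 16}
⟦that taught 16⟧ = {x : ⟨x, 16⟩ ∈ ⟦taught⟧} = {1, 3, 4, 5, 6, 8, 9, 10, 11, 12, 15, 16}
⟦child⟧ = {2, 3, 4, 6, 7, 8, 10, 11, 12, 15, 16}
… ∩ ⟦next to 1⟧ = {2, 3, 4, 6, 7, 8, 10, 11, 12, 15, 16} ∩ {1, 2, 3, 4, 7, 8, 10, 13, 14, 16} = {2, 3, 4, 7, 8, 10, 16}
… ∩ ⟦that taught 16⟧ = {2, 3, 4, 7, 8, 10, 16} ∩ {1, 3, 4, 5, 6, 8, 9, 10, 11, 12, 15, 16} = {3, 4, 8, 10, 16}
… ∩ ⟦southern⟧ = {3, 4, 8, 10, 16} ∩ {1, 3, 4, 5, 6, 8, 9, 10, 11, 13, 14} = {3, 4, 8, 10}
⟦southern child next to 1 that taught 16⟧ = {3, 4, 8, 10}, so the cardinality is 4.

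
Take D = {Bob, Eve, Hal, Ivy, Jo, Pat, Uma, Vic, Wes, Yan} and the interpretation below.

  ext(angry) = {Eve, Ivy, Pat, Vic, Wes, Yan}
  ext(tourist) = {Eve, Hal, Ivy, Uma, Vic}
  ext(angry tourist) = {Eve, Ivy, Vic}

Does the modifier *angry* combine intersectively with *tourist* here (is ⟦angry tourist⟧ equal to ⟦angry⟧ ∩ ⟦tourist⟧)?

yes

⟦angry⟧ ∩ ⟦tourist⟧ = {Eve, Ivy, Pat, Vic, Wes, Yan} ∩ {Eve, Hal, Ivy, Uma, Vic} = {Eve, Ivy, Vic}
Observed ⟦angry tourist⟧ = {Eve, Ivy, Vic}.
These coincide, so the modifier is intersective here.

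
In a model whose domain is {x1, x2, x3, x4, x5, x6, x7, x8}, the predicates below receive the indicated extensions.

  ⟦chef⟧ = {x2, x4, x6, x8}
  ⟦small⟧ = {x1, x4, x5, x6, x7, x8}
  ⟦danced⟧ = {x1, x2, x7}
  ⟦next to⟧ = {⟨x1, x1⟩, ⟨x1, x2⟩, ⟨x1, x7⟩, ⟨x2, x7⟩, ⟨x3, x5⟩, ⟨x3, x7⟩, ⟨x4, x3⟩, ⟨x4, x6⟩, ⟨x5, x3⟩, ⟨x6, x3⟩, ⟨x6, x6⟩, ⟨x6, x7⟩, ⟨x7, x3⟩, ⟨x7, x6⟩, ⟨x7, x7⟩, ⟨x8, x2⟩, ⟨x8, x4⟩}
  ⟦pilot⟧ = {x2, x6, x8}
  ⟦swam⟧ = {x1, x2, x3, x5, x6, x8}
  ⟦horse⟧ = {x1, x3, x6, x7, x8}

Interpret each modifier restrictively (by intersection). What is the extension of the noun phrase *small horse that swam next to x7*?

{x1, x6}

⟦that swam⟧ = ⟦swam⟧ = {x1, x2, x3, x5, x6, x8}
⟦next to x7⟧ = {x : ⟨x, x7⟩ ∈ ⟦next to⟧} = {x1, x2, x3, x6, x7}
⟦horse⟧ = {x1, x3, x6, x7, x8}
… ∩ ⟦that swam⟧ = {x1, x3, x6, x7, x8} ∩ {x1, x2, x3, x5, x6, x8} = {x1, x3, x6, x8}
… ∩ ⟦next to x7⟧ = {x1, x3, x6, x8} ∩ {x1, x2, x3, x6, x7} = {x1, x3, x6}
… ∩ ⟦small⟧ = {x1, x3, x6} ∩ {x1, x4, x5, x6, x7, x8} = {x1, x6}
So ⟦small horse that swam next to x7⟧ = {x1, x6}.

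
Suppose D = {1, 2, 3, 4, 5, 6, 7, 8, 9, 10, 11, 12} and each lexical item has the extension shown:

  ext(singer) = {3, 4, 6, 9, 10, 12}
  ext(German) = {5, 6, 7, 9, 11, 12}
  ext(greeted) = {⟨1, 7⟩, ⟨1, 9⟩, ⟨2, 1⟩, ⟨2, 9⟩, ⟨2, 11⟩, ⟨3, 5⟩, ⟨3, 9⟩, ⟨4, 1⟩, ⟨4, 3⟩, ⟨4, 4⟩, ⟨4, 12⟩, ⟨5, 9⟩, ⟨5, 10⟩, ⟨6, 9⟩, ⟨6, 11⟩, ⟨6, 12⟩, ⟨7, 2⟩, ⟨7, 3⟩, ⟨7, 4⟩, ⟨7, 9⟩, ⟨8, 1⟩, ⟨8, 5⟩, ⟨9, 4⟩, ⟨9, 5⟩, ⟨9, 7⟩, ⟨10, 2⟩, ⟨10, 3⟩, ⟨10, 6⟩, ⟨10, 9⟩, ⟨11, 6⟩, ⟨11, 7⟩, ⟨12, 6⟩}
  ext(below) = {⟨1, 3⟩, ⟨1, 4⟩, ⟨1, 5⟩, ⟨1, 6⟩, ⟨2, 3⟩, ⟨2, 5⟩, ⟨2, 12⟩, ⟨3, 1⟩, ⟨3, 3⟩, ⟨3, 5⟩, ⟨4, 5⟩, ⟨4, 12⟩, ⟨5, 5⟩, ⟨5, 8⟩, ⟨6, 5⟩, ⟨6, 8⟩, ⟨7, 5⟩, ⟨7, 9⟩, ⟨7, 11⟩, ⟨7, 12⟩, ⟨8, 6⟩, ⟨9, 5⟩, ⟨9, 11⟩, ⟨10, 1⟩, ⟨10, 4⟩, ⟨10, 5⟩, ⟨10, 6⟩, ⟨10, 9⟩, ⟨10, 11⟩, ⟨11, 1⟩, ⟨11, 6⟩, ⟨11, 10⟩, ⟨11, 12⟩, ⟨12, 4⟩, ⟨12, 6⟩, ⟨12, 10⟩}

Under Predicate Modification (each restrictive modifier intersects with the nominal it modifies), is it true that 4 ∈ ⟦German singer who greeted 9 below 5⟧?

no

⟦who greeted 9⟧ = {x : ⟨x, 9⟩ ∈ ⟦greeted⟧} = {1, 2, 3, 5, 6, 7, 10}
⟦below 5⟧ = {x : ⟨x, 5⟩ ∈ ⟦below⟧} = {1, 2, 3, 4, 5, 6, 7, 9, 10}
⟦singer⟧ = {3, 4, 6, 9, 10, 12}
… ∩ ⟦who greeted 9⟧ = {3, 4, 6, 9, 10, 12} ∩ {1, 2, 3, 5, 6, 7, 10} = {3, 6, 10}
… ∩ ⟦below 5⟧ = {3, 6, 10} ∩ {1, 2, 3, 4, 5, 6, 7, 9, 10} = {3, 6, 10}
… ∩ ⟦German⟧ = {3, 6, 10} ∩ {5, 6, 7, 9, 11, 12} = {6}
⟦German singer who greeted 9 below 5⟧ = {6}; 4 ∉ this set.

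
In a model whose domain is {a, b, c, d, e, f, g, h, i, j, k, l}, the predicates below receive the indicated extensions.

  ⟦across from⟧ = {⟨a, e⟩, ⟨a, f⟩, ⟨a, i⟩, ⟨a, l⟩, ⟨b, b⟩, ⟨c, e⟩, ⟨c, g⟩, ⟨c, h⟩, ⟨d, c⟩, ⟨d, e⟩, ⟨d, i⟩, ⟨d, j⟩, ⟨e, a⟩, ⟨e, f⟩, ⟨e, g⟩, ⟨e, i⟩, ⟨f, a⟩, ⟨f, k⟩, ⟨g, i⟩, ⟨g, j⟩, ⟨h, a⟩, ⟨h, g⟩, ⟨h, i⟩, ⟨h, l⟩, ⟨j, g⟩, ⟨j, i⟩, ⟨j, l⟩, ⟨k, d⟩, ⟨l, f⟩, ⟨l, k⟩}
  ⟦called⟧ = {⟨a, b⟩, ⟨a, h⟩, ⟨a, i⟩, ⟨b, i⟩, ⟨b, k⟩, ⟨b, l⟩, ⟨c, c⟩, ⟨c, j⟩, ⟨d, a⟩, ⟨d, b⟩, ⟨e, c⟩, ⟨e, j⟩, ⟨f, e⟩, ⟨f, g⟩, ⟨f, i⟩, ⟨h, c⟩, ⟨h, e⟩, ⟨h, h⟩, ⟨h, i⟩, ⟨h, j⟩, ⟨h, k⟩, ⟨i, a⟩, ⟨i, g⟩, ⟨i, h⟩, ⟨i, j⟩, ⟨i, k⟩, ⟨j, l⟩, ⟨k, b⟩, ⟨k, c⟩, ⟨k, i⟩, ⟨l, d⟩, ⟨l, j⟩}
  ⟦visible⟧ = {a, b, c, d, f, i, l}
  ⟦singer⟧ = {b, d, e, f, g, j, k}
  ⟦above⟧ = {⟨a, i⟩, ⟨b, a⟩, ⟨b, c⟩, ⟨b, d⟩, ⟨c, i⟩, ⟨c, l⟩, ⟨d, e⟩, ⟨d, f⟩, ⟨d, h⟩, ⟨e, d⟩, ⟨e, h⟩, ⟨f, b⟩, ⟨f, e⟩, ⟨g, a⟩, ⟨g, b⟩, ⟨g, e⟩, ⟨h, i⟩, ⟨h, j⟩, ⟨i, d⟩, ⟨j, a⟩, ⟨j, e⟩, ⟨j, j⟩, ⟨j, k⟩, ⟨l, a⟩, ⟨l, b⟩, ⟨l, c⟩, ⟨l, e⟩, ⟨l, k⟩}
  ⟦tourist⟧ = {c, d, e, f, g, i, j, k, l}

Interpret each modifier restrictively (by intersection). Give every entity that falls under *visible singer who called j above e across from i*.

{ }

⟦who called j⟧ = {x : ⟨x, j⟩ ∈ ⟦called⟧} = {c, e, h, i, l}
⟦above e⟧ = {x : ⟨x, e⟩ ∈ ⟦above⟧} = {d, f, g, j, l}
⟦across from i⟧ = {x : ⟨x, i⟩ ∈ ⟦across from⟧} = {a, d, e, g, h, j}
⟦singer⟧ = {b, d, e, f, g, j, k}
… ∩ ⟦who called j⟧ = {b, d, e, f, g, j, k} ∩ {c, e, h, i, l} = {e}
… ∩ ⟦above e⟧ = {e} ∩ {d, f, g, j, l} = ∅
… ∩ ⟦across from i⟧ = ∅ ∩ {a, d, e, g, h, j} = ∅
… ∩ ⟦visible⟧ = ∅ ∩ {a, b, c, d, f, i, l} = ∅
So ⟦visible singer who called j above e across from i⟧ = { }.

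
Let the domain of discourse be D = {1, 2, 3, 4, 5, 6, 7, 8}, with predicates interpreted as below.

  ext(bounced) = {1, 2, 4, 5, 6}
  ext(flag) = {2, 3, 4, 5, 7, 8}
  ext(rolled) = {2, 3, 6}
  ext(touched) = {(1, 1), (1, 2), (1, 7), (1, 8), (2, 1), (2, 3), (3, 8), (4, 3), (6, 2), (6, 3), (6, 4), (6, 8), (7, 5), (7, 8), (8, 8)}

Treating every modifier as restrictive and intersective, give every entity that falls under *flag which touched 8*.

⟦which touched 8⟧ = {x : ⟨x, 8⟩ ∈ ⟦touched⟧} = {1, 3, 6, 7, 8}
⟦flag⟧ = {2, 3, 4, 5, 7, 8}
… ∩ ⟦which touched 8⟧ = {2, 3, 4, 5, 7, 8} ∩ {1, 3, 6, 7, 8} = {3, 7, 8}
So ⟦flag which touched 8⟧ = {3, 7, 8}.

{3, 7, 8}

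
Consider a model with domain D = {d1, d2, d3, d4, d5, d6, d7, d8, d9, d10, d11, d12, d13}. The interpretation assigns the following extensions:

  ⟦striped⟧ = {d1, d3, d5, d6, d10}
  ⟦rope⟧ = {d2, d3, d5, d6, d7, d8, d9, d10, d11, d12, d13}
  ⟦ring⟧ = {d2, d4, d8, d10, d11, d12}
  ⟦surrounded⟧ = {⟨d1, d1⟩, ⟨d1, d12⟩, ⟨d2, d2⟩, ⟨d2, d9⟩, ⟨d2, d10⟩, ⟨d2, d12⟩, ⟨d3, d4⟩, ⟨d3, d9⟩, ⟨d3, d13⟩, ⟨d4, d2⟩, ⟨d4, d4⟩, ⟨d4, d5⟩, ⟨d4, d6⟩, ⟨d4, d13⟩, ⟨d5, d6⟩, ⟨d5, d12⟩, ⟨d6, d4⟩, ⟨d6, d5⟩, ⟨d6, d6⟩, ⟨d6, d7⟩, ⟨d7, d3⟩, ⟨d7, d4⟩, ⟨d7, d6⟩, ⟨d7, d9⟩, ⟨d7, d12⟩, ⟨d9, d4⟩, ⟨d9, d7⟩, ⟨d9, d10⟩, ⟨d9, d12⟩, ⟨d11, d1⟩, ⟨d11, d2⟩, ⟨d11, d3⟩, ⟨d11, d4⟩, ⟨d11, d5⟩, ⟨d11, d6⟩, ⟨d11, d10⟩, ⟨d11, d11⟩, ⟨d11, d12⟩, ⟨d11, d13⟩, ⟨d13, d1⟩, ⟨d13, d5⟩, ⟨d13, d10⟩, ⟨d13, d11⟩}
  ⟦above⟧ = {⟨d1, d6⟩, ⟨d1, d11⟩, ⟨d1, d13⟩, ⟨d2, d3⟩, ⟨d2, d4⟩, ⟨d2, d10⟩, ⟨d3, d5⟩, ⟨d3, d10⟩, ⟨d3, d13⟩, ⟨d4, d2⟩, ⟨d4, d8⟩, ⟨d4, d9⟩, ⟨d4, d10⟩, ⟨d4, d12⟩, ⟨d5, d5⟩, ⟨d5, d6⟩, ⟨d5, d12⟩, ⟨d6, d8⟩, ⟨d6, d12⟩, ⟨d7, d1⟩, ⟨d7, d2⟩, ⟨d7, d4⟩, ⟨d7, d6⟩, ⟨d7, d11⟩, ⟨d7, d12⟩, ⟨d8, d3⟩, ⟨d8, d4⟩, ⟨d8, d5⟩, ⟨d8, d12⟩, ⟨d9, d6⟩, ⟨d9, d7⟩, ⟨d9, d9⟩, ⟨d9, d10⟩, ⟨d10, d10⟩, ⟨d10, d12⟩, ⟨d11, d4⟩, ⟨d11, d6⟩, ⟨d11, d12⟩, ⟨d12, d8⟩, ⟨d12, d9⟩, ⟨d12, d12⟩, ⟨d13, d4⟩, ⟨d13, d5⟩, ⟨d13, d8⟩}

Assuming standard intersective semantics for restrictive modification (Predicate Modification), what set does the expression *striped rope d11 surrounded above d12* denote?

⟦d11 surrounded⟧ = {x : ⟨d11, x⟩ ∈ ⟦surrounded⟧} = {d1, d2, d3, d4, d5, d6, d10, d11, d12, d13}
⟦above d12⟧ = {x : ⟨x, d12⟩ ∈ ⟦above⟧} = {d4, d5, d6, d7, d8, d10, d11, d12}
⟦rope⟧ = {d2, d3, d5, d6, d7, d8, d9, d10, d11, d12, d13}
… ∩ ⟦d11 surrounded⟧ = {d2, d3, d5, d6, d7, d8, d9, d10, d11, d12, d13} ∩ {d1, d2, d3, d4, d5, d6, d10, d11, d12, d13} = {d2, d3, d5, d6, d10, d11, d12, d13}
… ∩ ⟦above d12⟧ = {d2, d3, d5, d6, d10, d11, d12, d13} ∩ {d4, d5, d6, d7, d8, d10, d11, d12} = {d5, d6, d10, d11, d12}
… ∩ ⟦striped⟧ = {d5, d6, d10, d11, d12} ∩ {d1, d3, d5, d6, d10} = {d5, d6, d10}
So ⟦striped rope d11 surrounded above d12⟧ = {d5, d6, d10}.

{d5, d6, d10}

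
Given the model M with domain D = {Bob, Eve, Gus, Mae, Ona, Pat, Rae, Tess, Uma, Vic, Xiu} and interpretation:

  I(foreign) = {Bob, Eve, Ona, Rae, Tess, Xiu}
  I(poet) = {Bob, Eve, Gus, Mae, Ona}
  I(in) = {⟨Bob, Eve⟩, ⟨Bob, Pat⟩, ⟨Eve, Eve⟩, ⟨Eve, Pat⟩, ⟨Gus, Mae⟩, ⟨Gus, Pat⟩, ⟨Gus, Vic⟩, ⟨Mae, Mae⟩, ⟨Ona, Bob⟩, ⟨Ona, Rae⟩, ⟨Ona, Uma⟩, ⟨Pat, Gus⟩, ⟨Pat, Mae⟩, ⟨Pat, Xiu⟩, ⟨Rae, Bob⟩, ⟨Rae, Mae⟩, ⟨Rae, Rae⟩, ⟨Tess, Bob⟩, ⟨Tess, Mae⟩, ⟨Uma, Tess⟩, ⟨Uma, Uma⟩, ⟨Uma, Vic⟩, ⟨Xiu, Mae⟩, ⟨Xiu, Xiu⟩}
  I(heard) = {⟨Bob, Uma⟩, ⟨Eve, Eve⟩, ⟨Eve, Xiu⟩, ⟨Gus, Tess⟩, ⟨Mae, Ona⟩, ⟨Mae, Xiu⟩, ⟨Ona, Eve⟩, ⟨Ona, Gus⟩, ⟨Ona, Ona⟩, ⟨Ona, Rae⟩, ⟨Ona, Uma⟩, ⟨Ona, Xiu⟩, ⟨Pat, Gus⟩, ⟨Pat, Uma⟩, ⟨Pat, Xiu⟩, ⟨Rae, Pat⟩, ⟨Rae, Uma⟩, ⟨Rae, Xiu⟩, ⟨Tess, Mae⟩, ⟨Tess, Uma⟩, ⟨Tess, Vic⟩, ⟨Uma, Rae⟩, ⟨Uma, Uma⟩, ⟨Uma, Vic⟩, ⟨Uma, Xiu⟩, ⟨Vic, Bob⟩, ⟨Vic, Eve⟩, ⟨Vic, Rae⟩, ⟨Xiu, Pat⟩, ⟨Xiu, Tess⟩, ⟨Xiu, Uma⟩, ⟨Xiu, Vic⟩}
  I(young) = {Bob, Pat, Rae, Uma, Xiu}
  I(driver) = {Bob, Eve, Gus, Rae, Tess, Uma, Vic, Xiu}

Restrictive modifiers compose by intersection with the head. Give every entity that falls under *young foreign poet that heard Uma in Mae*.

⟦that heard Uma⟧ = {x : ⟨x, Uma⟩ ∈ ⟦heard⟧} = {Bob, Ona, Pat, Rae, Tess, Uma, Xiu}
⟦in Mae⟧ = {x : ⟨x, Mae⟩ ∈ ⟦in⟧} = {Gus, Mae, Pat, Rae, Tess, Xiu}
⟦poet⟧ = {Bob, Eve, Gus, Mae, Ona}
… ∩ ⟦that heard Uma⟧ = {Bob, Eve, Gus, Mae, Ona} ∩ {Bob, Ona, Pat, Rae, Tess, Uma, Xiu} = {Bob, Ona}
… ∩ ⟦in Mae⟧ = {Bob, Ona} ∩ {Gus, Mae, Pat, Rae, Tess, Xiu} = ∅
… ∩ ⟦young⟧ = ∅ ∩ {Bob, Pat, Rae, Uma, Xiu} = ∅
… ∩ ⟦foreign⟧ = ∅ ∩ {Bob, Eve, Ona, Rae, Tess, Xiu} = ∅
So ⟦young foreign poet that heard Uma in Mae⟧ = { }.

{ }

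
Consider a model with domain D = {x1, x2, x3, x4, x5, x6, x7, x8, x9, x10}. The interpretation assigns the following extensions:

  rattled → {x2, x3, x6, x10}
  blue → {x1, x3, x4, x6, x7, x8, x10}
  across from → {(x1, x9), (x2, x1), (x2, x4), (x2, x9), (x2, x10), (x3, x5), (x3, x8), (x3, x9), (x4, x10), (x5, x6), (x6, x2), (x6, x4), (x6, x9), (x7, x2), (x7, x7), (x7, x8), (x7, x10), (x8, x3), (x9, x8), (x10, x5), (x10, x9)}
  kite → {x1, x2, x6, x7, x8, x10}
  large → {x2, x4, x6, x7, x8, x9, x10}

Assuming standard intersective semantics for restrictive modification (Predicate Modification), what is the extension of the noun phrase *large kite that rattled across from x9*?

{x2, x6, x10}

⟦that rattled⟧ = ⟦rattled⟧ = {x2, x3, x6, x10}
⟦across from x9⟧ = {x : ⟨x, x9⟩ ∈ ⟦across from⟧} = {x1, x2, x3, x6, x10}
⟦kite⟧ = {x1, x2, x6, x7, x8, x10}
… ∩ ⟦that rattled⟧ = {x1, x2, x6, x7, x8, x10} ∩ {x2, x3, x6, x10} = {x2, x6, x10}
… ∩ ⟦across from x9⟧ = {x2, x6, x10} ∩ {x1, x2, x3, x6, x10} = {x2, x6, x10}
… ∩ ⟦large⟧ = {x2, x6, x10} ∩ {x2, x4, x6, x7, x8, x9, x10} = {x2, x6, x10}
So ⟦large kite that rattled across from x9⟧ = {x2, x6, x10}.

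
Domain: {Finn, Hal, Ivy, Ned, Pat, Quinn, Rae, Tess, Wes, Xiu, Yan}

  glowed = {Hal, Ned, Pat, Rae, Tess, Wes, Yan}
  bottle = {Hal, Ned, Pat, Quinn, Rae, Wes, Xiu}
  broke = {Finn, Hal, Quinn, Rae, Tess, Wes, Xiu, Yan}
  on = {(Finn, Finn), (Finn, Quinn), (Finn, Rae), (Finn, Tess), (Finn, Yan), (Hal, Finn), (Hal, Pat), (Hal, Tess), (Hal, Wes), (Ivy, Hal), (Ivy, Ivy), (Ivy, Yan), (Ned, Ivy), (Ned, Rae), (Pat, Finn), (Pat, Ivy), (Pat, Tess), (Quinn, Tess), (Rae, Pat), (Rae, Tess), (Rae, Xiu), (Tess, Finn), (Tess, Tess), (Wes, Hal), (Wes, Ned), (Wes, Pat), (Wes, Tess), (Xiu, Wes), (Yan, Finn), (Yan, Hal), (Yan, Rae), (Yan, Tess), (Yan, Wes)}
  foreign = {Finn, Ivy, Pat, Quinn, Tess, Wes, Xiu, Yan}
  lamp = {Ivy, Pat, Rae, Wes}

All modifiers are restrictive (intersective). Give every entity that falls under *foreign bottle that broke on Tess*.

⟦that broke⟧ = ⟦broke⟧ = {Finn, Hal, Quinn, Rae, Tess, Wes, Xiu, Yan}
⟦on Tess⟧ = {x : ⟨x, Tess⟩ ∈ ⟦on⟧} = {Finn, Hal, Pat, Quinn, Rae, Tess, Wes, Yan}
⟦bottle⟧ = {Hal, Ned, Pat, Quinn, Rae, Wes, Xiu}
… ∩ ⟦that broke⟧ = {Hal, Ned, Pat, Quinn, Rae, Wes, Xiu} ∩ {Finn, Hal, Quinn, Rae, Tess, Wes, Xiu, Yan} = {Hal, Quinn, Rae, Wes, Xiu}
… ∩ ⟦on Tess⟧ = {Hal, Quinn, Rae, Wes, Xiu} ∩ {Finn, Hal, Pat, Quinn, Rae, Tess, Wes, Yan} = {Hal, Quinn, Rae, Wes}
… ∩ ⟦foreign⟧ = {Hal, Quinn, Rae, Wes} ∩ {Finn, Ivy, Pat, Quinn, Tess, Wes, Xiu, Yan} = {Quinn, Wes}
So ⟦foreign bottle that broke on Tess⟧ = {Quinn, Wes}.

{Quinn, Wes}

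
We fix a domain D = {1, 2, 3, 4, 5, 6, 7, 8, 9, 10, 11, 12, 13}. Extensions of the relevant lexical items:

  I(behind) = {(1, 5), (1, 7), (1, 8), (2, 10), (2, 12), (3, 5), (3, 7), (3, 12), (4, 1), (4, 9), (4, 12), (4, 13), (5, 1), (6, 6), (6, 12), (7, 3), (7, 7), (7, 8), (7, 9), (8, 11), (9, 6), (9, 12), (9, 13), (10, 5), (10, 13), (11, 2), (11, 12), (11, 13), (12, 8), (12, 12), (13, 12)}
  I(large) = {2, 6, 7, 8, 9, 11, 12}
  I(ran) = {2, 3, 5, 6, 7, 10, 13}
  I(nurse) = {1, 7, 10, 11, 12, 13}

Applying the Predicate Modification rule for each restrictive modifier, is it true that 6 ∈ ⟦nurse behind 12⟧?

⟦behind 12⟧ = {x : ⟨x, 12⟩ ∈ ⟦behind⟧} = {2, 3, 4, 6, 9, 11, 12, 13}
⟦nurse⟧ = {1, 7, 10, 11, 12, 13}
… ∩ ⟦behind 12⟧ = {1, 7, 10, 11, 12, 13} ∩ {2, 3, 4, 6, 9, 11, 12, 13} = {11, 12, 13}
⟦nurse behind 12⟧ = {11, 12, 13}; 6 ∉ this set.

no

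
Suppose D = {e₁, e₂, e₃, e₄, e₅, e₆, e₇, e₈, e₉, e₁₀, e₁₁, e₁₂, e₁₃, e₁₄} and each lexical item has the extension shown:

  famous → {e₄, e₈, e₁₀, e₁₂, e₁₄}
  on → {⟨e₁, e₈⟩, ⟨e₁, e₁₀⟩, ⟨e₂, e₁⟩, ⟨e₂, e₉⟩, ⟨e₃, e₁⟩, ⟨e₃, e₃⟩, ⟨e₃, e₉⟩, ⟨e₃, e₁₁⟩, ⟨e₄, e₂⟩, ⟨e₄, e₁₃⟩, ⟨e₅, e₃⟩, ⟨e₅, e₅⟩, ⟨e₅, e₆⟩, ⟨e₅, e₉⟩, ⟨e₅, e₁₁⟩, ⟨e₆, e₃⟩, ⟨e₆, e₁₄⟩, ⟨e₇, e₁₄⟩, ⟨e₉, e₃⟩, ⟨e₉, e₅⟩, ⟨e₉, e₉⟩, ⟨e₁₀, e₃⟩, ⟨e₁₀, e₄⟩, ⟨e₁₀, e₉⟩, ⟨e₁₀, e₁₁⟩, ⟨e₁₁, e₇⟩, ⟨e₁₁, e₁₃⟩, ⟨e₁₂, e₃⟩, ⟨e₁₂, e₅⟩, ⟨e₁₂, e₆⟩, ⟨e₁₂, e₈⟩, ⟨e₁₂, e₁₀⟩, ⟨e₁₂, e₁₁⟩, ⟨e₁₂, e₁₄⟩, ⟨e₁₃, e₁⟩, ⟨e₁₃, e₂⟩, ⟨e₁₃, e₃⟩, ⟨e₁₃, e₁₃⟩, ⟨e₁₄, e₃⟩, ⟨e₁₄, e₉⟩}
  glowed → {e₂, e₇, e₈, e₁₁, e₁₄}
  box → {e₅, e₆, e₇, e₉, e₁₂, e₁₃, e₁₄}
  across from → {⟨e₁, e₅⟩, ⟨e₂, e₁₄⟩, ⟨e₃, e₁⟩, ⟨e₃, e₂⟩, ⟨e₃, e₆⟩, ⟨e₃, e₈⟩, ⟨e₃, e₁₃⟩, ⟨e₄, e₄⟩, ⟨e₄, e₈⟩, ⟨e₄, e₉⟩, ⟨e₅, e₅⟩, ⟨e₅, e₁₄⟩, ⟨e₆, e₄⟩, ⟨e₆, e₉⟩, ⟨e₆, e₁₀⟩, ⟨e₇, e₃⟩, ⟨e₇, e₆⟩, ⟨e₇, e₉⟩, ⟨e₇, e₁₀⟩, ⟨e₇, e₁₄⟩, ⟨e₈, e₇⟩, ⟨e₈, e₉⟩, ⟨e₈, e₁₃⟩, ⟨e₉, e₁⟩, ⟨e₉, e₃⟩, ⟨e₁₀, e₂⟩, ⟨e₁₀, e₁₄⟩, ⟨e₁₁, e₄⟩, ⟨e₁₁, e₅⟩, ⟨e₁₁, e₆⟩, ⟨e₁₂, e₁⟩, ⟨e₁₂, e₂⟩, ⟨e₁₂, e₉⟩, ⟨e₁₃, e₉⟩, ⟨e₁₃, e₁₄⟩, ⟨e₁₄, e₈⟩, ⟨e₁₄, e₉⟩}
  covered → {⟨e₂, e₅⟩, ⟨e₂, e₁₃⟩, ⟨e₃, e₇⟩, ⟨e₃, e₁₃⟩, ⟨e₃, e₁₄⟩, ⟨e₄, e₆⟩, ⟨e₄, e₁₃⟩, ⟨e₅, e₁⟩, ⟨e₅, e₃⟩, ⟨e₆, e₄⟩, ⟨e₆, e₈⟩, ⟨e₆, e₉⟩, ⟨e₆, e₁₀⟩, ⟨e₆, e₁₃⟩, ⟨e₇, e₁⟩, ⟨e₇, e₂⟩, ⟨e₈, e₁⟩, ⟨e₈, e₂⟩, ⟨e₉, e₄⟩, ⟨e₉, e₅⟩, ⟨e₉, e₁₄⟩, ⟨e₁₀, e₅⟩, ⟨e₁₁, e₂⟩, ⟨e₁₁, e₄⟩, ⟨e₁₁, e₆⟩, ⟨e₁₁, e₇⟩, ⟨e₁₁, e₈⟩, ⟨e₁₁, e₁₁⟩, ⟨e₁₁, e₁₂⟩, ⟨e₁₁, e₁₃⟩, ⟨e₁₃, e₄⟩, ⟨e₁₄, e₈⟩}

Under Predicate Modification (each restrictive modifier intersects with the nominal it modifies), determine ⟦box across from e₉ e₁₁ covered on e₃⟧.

⟦across from e₉⟧ = {x : ⟨x, e₉⟩ ∈ ⟦across from⟧} = {e₄, e₆, e₇, e₈, e₁₂, e₁₃, e₁₄}
⟦e₁₁ covered⟧ = {x : ⟨e₁₁, x⟩ ∈ ⟦covered⟧} = {e₂, e₄, e₆, e₇, e₈, e₁₁, e₁₂, e₁₃}
⟦on e₃⟧ = {x : ⟨x, e₃⟩ ∈ ⟦on⟧} = {e₃, e₅, e₆, e₉, e₁₀, e₁₂, e₁₃, e₁₄}
⟦box⟧ = {e₅, e₆, e₇, e₉, e₁₂, e₁₃, e₁₄}
… ∩ ⟦across from e₉⟧ = {e₅, e₆, e₇, e₉, e₁₂, e₁₃, e₁₄} ∩ {e₄, e₆, e₇, e₈, e₁₂, e₁₃, e₁₄} = {e₆, e₇, e₁₂, e₁₃, e₁₄}
… ∩ ⟦e₁₁ covered⟧ = {e₆, e₇, e₁₂, e₁₃, e₁₄} ∩ {e₂, e₄, e₆, e₇, e₈, e₁₁, e₁₂, e₁₃} = {e₆, e₇, e₁₂, e₁₃}
… ∩ ⟦on e₃⟧ = {e₆, e₇, e₁₂, e₁₃} ∩ {e₃, e₅, e₆, e₉, e₁₀, e₁₂, e₁₃, e₁₄} = {e₆, e₁₂, e₁₃}
So ⟦box across from e₉ e₁₁ covered on e₃⟧ = {e₆, e₁₂, e₁₃}.

{e₆, e₁₂, e₁₃}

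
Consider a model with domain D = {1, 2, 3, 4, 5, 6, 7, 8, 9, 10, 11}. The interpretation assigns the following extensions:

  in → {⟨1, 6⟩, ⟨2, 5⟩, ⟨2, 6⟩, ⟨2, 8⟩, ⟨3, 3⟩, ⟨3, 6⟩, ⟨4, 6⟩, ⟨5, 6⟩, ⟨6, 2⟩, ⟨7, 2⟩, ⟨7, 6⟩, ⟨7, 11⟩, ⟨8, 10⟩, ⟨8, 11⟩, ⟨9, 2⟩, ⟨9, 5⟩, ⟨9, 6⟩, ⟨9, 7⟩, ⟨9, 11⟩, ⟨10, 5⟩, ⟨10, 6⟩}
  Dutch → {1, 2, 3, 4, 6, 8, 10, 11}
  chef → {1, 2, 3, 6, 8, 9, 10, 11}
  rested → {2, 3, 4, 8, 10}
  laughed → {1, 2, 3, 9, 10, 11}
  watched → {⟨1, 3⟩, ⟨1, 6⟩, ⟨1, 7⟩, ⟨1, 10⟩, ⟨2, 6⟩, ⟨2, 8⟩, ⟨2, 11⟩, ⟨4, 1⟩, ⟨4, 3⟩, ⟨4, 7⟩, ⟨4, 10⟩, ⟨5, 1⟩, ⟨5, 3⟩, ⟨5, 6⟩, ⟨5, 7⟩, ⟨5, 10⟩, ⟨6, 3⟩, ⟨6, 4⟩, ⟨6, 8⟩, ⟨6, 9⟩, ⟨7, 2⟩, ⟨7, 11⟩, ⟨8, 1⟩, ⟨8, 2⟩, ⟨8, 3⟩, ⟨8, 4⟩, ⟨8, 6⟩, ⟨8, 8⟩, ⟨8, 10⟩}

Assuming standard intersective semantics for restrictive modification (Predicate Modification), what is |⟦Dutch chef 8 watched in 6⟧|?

⟦8 watched⟧ = {x : ⟨8, x⟩ ∈ ⟦watched⟧} = {1, 2, 3, 4, 6, 8, 10}
⟦in 6⟧ = {x : ⟨x, 6⟩ ∈ ⟦in⟧} = {1, 2, 3, 4, 5, 7, 9, 10}
⟦chef⟧ = {1, 2, 3, 6, 8, 9, 10, 11}
… ∩ ⟦8 watched⟧ = {1, 2, 3, 6, 8, 9, 10, 11} ∩ {1, 2, 3, 4, 6, 8, 10} = {1, 2, 3, 6, 8, 10}
… ∩ ⟦in 6⟧ = {1, 2, 3, 6, 8, 10} ∩ {1, 2, 3, 4, 5, 7, 9, 10} = {1, 2, 3, 10}
… ∩ ⟦Dutch⟧ = {1, 2, 3, 10} ∩ {1, 2, 3, 4, 6, 8, 10, 11} = {1, 2, 3, 10}
⟦Dutch chef 8 watched in 6⟧ = {1, 2, 3, 10}, so the cardinality is 4.

4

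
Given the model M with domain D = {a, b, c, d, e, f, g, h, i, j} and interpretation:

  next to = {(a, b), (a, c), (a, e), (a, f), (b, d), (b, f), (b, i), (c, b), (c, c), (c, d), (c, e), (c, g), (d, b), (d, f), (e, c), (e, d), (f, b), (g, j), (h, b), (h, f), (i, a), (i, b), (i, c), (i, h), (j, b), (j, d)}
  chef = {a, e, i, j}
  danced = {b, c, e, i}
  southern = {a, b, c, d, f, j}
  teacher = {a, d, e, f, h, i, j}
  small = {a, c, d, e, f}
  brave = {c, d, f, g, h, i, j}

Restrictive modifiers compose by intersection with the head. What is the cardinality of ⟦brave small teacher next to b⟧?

⟦next to b⟧ = {x : ⟨x, b⟩ ∈ ⟦next to⟧} = {a, c, d, f, h, i, j}
⟦teacher⟧ = {a, d, e, f, h, i, j}
… ∩ ⟦next to b⟧ = {a, d, e, f, h, i, j} ∩ {a, c, d, f, h, i, j} = {a, d, f, h, i, j}
… ∩ ⟦brave⟧ = {a, d, f, h, i, j} ∩ {c, d, f, g, h, i, j} = {d, f, h, i, j}
… ∩ ⟦small⟧ = {d, f, h, i, j} ∩ {a, c, d, e, f} = {d, f}
⟦brave small teacher next to b⟧ = {d, f}, so the cardinality is 2.

2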